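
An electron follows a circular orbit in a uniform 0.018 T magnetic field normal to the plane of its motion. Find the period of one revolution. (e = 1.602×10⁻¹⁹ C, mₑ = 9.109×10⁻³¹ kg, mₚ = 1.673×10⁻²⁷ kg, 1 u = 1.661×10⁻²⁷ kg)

T ≈ 2.0×10⁻⁹ s

The cyclotron period depends only on m, q, B: T = 2πm/(|q|B).
T = 2π(9.109×10⁻³¹)/((1.602×10⁻¹⁹)(0.018)) ≈ 2.0×10⁻⁹ s.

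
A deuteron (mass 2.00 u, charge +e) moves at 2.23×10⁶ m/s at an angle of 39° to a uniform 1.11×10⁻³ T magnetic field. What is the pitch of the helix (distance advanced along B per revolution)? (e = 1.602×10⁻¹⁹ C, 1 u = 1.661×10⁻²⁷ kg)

p ≈ 203 m

v∥ = v cosθ = 2.23×10⁶·cos39° ≈ 1.733×10⁶ m/s.
T = 2πm/(|q|B) = 2π(3.322×10⁻²⁷)/((1.602×10⁻¹⁹)(1.11×10⁻³)) ≈ 1.174×10⁻⁴ s.
pitch = v∥ T = (1.733×10⁶)(1.174×10⁻⁴) ≈ 203 m.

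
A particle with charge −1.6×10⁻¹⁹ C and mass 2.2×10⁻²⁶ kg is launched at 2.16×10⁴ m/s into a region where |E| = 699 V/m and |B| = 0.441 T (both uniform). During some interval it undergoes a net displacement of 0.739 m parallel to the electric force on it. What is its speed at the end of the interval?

B does no work; ΔKE = |q|E d.
½mv_f² = ½mv₀² + |q|Ed = ½(2.2×10⁻²⁶)(2.16×10⁴)² + (1.6×10⁻¹⁹)(699)(0.739) ≈ 5.132×10⁻¹⁸ J + 8.265×10⁻¹⁷ J ≈ 8.778×10⁻¹⁷ J.
v_f = √(2·8.778×10⁻¹⁷/2.2×10⁻²⁶) ≈ 8.93×10⁴ m/s.

v_f ≈ 8.93×10⁴ m/s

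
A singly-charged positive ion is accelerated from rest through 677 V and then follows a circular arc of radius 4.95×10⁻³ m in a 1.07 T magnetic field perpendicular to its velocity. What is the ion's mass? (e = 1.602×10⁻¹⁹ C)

Combine |q|V = ½mv² and r = mv/(|q|B): eliminate v to get m = qB²r²/(2V).
m = (1.602×10⁻¹⁹)(1.07)²(4.95×10⁻³)²/(2·677) ≈ 3.32×10⁻²⁷ kg.

m ≈ 3.32×10⁻²⁷ kg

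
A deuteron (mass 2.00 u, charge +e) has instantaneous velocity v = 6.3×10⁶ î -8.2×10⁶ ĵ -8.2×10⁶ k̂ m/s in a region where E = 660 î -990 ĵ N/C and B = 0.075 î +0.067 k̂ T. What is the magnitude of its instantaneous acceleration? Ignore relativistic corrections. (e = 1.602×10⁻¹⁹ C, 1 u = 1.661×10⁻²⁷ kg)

v×B = (-5.49×10⁵, -1.04×10⁶, 6.15×10⁵) N/C.
E + v×B = (-5.49×10⁵, -1.04×10⁶, 6.15×10⁵) N/C.
F = q(E + v×B) = (1.602×10⁻¹⁹ C)·(-5.49×10⁵, -1.04×10⁶, 6.15×10⁵) = (-8.79×10⁻¹⁴, -1.66×10⁻¹³, 9.85×10⁻¹⁴) N.
|a| = |F|/m = 2.123×10⁻¹³/3.322×10⁻²⁷ ≈ 6.39×10¹³ m/s².

|a| ≈ 6.39×10¹³ m/s²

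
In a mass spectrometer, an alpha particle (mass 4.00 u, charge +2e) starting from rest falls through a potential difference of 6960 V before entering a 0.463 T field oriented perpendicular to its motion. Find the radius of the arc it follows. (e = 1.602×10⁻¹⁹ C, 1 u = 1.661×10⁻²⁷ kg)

r ≈ 0.0367 m

Acceleration: |q|V = ½mv² ⇒ v = √(2|q|V/m) = √(2·3.204×10⁻¹⁹·6960/6.644×10⁻²⁷) ≈ 8.193×10⁵ m/s.
In the field: r = mv/(|q|B) = (6.644×10⁻²⁷)(8.193×10⁵)/((3.204×10⁻¹⁹)(0.463)) ≈ 0.0367 m.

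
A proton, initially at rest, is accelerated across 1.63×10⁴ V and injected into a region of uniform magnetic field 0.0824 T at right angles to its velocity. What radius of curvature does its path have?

r ≈ 0.224 m

Acceleration: |q|V = ½mv² ⇒ v = √(2|q|V/m) = √(2·1.602×10⁻¹⁹·1.63×10⁴/1.673×10⁻²⁷) ≈ 1.767×10⁶ m/s.
In the field: r = mv/(|q|B) = (1.673×10⁻²⁷)(1.767×10⁶)/((1.602×10⁻¹⁹)(0.0824)) ≈ 0.224 m.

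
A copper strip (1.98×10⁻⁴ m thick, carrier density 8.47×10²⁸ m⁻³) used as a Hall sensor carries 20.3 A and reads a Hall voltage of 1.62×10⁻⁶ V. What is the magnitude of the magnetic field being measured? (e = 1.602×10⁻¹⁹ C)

B ≈ 0.214 T

From V_H = IB/(n e t), B = V_H n e t / I.
B = (1.62×10⁻⁶)(8.47×10²⁸)(1.602×10⁻¹⁹)(1.98×10⁻⁴)/20.3 ≈ 0.214 T.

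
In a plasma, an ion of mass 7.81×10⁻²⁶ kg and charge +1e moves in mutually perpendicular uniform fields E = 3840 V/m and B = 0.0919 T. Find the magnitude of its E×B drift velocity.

v_d ≈ 4.18×10⁴ m/s

The E×B drift speed is v_d = E/B.
v_d = 3840/0.0919 = 4.18×10⁴ m/s.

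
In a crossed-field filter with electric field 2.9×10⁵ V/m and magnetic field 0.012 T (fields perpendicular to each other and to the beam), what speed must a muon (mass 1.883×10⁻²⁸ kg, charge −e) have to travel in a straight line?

Straight-line motion ⇒ electric and magnetic forces cancel, so E = vB.
v = E/B = 2.9×10⁵/0.012 = 2.4×10⁷ m/s.
The result is independent of the particle's charge and mass.

v = 2.4×10⁷ m/s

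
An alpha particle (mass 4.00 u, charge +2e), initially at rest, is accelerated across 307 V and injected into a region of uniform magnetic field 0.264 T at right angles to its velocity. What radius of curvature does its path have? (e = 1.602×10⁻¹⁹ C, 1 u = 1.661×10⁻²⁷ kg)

r ≈ 0.0135 m

Acceleration: |q|V = ½mv² ⇒ v = √(2|q|V/m) = √(2·3.204×10⁻¹⁹·307/6.644×10⁻²⁷) ≈ 1.721×10⁵ m/s.
In the field: r = mv/(|q|B) = (6.644×10⁻²⁷)(1.721×10⁵)/((3.204×10⁻¹⁹)(0.264)) ≈ 0.0135 m.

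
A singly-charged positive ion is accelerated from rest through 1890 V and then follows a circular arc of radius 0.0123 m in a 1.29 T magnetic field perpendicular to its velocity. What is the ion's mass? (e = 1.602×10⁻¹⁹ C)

m ≈ 1.07×10⁻²⁶ kg

Combine |q|V = ½mv² and r = mv/(|q|B): eliminate v to get m = qB²r²/(2V).
m = (1.602×10⁻¹⁹)(1.29)²(0.0123)²/(2·1890) ≈ 1.07×10⁻²⁶ kg.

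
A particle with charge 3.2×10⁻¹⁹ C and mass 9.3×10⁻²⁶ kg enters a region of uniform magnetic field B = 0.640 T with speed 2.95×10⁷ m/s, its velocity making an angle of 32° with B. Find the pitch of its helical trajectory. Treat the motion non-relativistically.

p ≈ 71.4 m

v∥ = v cosθ = 2.95×10⁷·cos32° ≈ 2.502×10⁷ m/s.
T = 2πm/(|q|B) = 2π(9.3×10⁻²⁶)/((3.2×10⁻¹⁹)(0.640)) ≈ 2.853×10⁻⁶ s.
pitch = v∥ T = (2.502×10⁷)(2.853×10⁻⁶) ≈ 71.4 m.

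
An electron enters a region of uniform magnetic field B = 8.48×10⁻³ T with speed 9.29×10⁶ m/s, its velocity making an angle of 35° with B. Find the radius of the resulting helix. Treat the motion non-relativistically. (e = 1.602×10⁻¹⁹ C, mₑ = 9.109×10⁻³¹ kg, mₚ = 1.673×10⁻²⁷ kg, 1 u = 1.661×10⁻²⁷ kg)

v⊥ = v sinθ = 9.29×10⁶·sin35° ≈ 5.329×10⁶ m/s.
r = m v⊥/(|q|B) = (9.109×10⁻³¹)(5.329×10⁶)/((1.602×10⁻¹⁹)(8.48×10⁻³)) ≈ 3.57×10⁻³ m.

r ≈ 3.57×10⁻³ m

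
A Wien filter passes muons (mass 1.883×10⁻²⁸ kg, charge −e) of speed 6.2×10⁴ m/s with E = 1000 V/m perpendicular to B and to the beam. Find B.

B = 0.016 T

Balance of forces in the selector: qE = qvB ⇒ B = E/v.
B = 1000/6.2×10⁴ = 0.016 T.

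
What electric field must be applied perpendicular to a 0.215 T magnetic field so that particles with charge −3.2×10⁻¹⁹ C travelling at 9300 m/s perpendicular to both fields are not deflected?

For straight-line motion qE = qvB, so E = vB.
E = 9300 × 0.215 = 2000 V/m.

E = 2000 V/m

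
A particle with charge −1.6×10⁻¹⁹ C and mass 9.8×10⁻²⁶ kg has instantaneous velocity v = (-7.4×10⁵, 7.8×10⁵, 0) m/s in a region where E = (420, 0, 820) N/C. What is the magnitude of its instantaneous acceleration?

|a| ≈ 1.50×10⁹ m/s²

Only an electric field acts, so F = qE = (−1.6×10⁻¹⁹ C)·(420, 0, 820) = (-6.72×10⁻¹⁷, 0, -1.31×10⁻¹⁶) N.
|a| = |F|/m = 1.474×10⁻¹⁶/9.8×10⁻²⁶ ≈ 1.50×10⁹ m/s².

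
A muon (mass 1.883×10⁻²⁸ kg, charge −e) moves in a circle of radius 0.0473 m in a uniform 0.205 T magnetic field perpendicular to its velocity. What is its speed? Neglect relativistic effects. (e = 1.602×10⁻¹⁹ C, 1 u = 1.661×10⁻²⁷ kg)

v ≈ 8.25×10⁶ m/s

From |q|vB = mv²/r, v = |q|Br/m.
v = (1.602×10⁻¹⁹)(0.205)(0.0473)/1.883×10⁻²⁸ ≈ 8.25×10⁶ m/s.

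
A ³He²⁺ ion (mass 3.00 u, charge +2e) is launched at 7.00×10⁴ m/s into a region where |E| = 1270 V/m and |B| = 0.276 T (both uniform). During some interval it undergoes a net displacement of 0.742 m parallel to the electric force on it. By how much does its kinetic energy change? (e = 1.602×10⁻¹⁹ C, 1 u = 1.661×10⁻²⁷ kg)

ΔKE ≈ 3.02×10⁻¹⁶ J

The magnetic force is always ⟂ v and does no work; only the electric force changes KE.
ΔKE = F_E · d = |q|E d = (3.204×10⁻¹⁹)(1270)(0.742) ≈ 3.02×10⁻¹⁶ J.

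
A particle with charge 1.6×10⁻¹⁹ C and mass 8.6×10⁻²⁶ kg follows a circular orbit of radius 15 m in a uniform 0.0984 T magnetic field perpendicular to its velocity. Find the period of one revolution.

The cyclotron period depends only on m, q, B: T = 2πm/(|q|B).
T = 2π(8.6×10⁻²⁶)/((1.6×10⁻¹⁹)(0.0984)) ≈ 3.43×10⁻⁵ s.

T ≈ 3.43×10⁻⁵ s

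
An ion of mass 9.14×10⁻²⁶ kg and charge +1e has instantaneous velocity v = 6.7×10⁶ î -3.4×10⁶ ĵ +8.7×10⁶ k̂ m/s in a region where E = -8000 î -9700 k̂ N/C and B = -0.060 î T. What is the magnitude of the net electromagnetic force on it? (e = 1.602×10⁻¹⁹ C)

|F| ≈ 9.04×10⁻¹⁴ N

v×B = (0, -5.22×10⁵, -2.04×10⁵) N/C.
E + v×B = (-8000, -5.22×10⁵, -2.14×10⁵) N/C.
F = q(E + v×B) = (1.602×10⁻¹⁹ C)·(-8000, -5.22×10⁵, -2.14×10⁵) = (-1.28×10⁻¹⁵, -8.36×10⁻¹⁴, -3.42×10⁻¹⁴) N.
|F| = 9.04×10⁻¹⁴ N.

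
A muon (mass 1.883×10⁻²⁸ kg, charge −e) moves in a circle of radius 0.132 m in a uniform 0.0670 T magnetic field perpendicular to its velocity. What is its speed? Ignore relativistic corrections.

v ≈ 7.52×10⁶ m/s

From |q|vB = mv²/r, v = |q|Br/m.
v = (1.602×10⁻¹⁹)(0.0670)(0.132)/1.883×10⁻²⁸ ≈ 7.52×10⁶ m/s.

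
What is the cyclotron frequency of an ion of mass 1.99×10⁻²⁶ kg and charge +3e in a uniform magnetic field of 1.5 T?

f = |q|B/(2πm).
f = (4.806×10⁻¹⁹)(1.5)/(2π·1.99×10⁻²⁶) ≈ 5.8×10⁶ Hz.

f ≈ 5.8×10⁶ Hz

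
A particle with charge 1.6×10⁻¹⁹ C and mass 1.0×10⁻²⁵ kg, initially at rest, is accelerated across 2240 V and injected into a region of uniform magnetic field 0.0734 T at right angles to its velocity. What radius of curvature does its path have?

r ≈ 0.721 m

Acceleration: |q|V = ½mv² ⇒ v = √(2|q|V/m) = √(2·1.6×10⁻¹⁹·2240/1.0×10⁻²⁵) ≈ 8.466×10⁴ m/s.
In the field: r = mv/(|q|B) = (1.0×10⁻²⁵)(8.466×10⁴)/((1.6×10⁻¹⁹)(0.0734)) ≈ 0.721 m.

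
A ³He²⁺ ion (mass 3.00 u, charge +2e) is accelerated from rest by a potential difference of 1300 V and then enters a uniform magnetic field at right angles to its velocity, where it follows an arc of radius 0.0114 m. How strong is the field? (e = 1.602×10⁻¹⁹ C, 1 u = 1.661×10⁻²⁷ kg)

v = √(2|q|V/m) = √(2·3.204×10⁻¹⁹·1300/4.983×10⁻²⁷) ≈ 4.089×10⁵ m/s.
B = mv/(|q|r) = (4.983×10⁻²⁷)(4.089×10⁵)/((3.204×10⁻¹⁹)(0.0114)) ≈ 0.558 T.

B ≈ 0.558 T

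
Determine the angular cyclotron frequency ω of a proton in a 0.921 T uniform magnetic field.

ω = |q|B/m.
ω = (1.602×10⁻¹⁹)(0.921)/1.673×10⁻²⁷ ≈ 8.82×10⁷ rad/s.

ω ≈ 8.82×10⁷ rad/s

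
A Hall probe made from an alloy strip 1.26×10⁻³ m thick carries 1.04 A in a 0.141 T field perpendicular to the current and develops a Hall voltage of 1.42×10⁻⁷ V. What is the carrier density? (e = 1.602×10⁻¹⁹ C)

From V_H = IB/(n e t), n = IB/(V_H e t).
n = (1.04)(0.141)/((1.42×10⁻⁷)(1.602×10⁻¹⁹)(1.26×10⁻³)) ≈ 5.12×10²⁷ m⁻³.

n ≈ 5.12×10²⁷ m⁻³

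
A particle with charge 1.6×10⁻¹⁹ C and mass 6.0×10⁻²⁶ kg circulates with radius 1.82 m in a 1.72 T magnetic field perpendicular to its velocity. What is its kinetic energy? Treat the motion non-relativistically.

KE ≈ 2.09×10⁻¹² J

v = |q|Br/m, then KE = ½mv² = (qBr)²/(2m).
v = (1.6×10⁻¹⁹)(1.72)(1.82)/6.0×10⁻²⁶ ≈ 8.348×10⁶ m/s.
KE = ½(6.0×10⁻²⁶)(8.348×10⁶)² ≈ 2.09×10⁻¹² J.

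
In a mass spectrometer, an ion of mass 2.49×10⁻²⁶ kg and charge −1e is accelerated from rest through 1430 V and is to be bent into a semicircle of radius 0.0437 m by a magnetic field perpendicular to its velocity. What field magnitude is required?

v = √(2|q|V/m) = √(2·1.602×10⁻¹⁹·1430/2.49×10⁻²⁶) ≈ 1.356×10⁵ m/s.
B = mv/(|q|r) = (2.49×10⁻²⁶)(1.356×10⁵)/((1.602×10⁻¹⁹)(0.0437)) ≈ 0.482 T.

B ≈ 0.482 T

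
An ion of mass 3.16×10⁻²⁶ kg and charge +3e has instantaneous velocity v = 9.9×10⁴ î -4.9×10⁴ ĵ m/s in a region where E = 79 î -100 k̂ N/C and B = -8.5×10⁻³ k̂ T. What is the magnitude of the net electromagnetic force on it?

v×B = (417, 842, 0) N/C.
E + v×B = (496, 842, -100) N/C.
F = q(E + v×B) = (4.806×10⁻¹⁹ C)·(496, 842, -100) = (2.38×10⁻¹⁶, 4.04×10⁻¹⁶, -4.81×10⁻¹⁷) N.
|F| = 4.72×10⁻¹⁶ N.

|F| ≈ 4.72×10⁻¹⁶ N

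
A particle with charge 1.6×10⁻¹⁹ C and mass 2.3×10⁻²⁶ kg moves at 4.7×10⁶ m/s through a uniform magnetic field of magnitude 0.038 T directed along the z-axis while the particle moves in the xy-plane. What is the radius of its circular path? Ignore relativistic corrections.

The magnetic force provides the centripetal force: |q|vB = mv²/r.
r = mv/(|q|B) = (2.3×10⁻²⁶)(4.7×10⁶)/((1.6×10⁻¹⁹)(0.038)) ≈ 18 m.

r ≈ 18 m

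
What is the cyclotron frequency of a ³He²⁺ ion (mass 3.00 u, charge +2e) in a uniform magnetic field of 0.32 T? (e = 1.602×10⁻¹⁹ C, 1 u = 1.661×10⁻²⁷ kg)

f ≈ 3.3×10⁶ Hz

f = |q|B/(2πm).
f = (3.204×10⁻¹⁹)(0.32)/(2π·4.983×10⁻²⁷) ≈ 3.3×10⁶ Hz.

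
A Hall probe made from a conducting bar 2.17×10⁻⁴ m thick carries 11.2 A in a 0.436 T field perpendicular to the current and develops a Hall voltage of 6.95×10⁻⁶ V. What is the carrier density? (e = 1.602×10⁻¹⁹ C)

n ≈ 2.02×10²⁸ m⁻³

From V_H = IB/(n e t), n = IB/(V_H e t).
n = (11.2)(0.436)/((6.95×10⁻⁶)(1.602×10⁻¹⁹)(2.17×10⁻⁴)) ≈ 2.02×10²⁸ m⁻³.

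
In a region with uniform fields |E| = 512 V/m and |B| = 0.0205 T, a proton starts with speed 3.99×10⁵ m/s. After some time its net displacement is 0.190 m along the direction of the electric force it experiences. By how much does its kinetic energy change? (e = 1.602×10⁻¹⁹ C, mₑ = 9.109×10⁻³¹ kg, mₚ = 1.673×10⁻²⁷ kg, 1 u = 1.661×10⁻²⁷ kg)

The magnetic force is always ⟂ v and does no work; only the electric force changes KE.
ΔKE = F_E · d = |q|E d = (1.602×10⁻¹⁹)(512)(0.190) ≈ 1.56×10⁻¹⁷ J.

ΔKE ≈ 1.56×10⁻¹⁷ J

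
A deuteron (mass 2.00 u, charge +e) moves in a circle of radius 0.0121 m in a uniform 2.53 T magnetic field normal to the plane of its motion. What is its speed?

v ≈ 1.48×10⁶ m/s

From |q|vB = mv²/r, v = |q|Br/m.
v = (1.602×10⁻¹⁹)(2.53)(0.0121)/3.322×10⁻²⁷ ≈ 1.48×10⁶ m/s.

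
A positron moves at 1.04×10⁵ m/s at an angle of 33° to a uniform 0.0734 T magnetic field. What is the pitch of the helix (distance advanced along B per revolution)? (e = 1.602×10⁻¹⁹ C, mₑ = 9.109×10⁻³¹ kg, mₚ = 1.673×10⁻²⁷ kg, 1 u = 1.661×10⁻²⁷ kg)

p ≈ 4.25×10⁻⁵ m

v∥ = v cosθ = 1.04×10⁵·cos33° ≈ 8.722×10⁴ m/s.
T = 2πm/(|q|B) = 2π(9.109×10⁻³¹)/((1.602×10⁻¹⁹)(0.0734)) ≈ 4.867×10⁻¹⁰ s.
pitch = v∥ T = (8.722×10⁴)(4.867×10⁻¹⁰) ≈ 4.25×10⁻⁵ m.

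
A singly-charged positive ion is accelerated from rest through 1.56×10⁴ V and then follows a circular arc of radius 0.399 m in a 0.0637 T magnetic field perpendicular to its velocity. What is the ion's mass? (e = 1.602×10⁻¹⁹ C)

m ≈ 3.32×10⁻²⁷ kg

Combine |q|V = ½mv² and r = mv/(|q|B): eliminate v to get m = qB²r²/(2V).
m = (1.602×10⁻¹⁹)(0.0637)²(0.399)²/(2·1.56×10⁴) ≈ 3.32×10⁻²⁷ kg.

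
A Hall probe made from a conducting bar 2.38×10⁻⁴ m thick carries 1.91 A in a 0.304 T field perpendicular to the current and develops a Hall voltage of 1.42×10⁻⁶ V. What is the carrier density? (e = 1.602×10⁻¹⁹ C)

From V_H = IB/(n e t), n = IB/(V_H e t).
n = (1.91)(0.304)/((1.42×10⁻⁶)(1.602×10⁻¹⁹)(2.38×10⁻⁴)) ≈ 1.07×10²⁸ m⁻³.

n ≈ 1.07×10²⁸ m⁻³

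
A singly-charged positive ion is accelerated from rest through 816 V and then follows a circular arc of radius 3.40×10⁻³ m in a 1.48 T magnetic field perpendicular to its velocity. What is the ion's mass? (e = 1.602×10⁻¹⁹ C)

m ≈ 2.49×10⁻²⁷ kg

Combine |q|V = ½mv² and r = mv/(|q|B): eliminate v to get m = qB²r²/(2V).
m = (1.602×10⁻¹⁹)(1.48)²(3.40×10⁻³)²/(2·816) ≈ 2.49×10⁻²⁷ kg.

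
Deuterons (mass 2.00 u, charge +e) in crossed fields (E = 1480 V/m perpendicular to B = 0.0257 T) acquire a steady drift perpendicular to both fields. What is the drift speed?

The E×B drift speed is v_d = E/B.
v_d = 1480/0.0257 = 5.76×10⁴ m/s.

v_d ≈ 5.76×10⁴ m/s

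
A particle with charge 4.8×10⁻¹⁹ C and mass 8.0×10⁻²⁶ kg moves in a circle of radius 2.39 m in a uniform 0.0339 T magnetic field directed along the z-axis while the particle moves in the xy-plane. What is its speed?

From |q|vB = mv²/r, v = |q|Br/m.
v = (4.8×10⁻¹⁹)(0.0339)(2.39)/8.0×10⁻²⁶ ≈ 4.86×10⁵ m/s.

v ≈ 4.86×10⁵ m/s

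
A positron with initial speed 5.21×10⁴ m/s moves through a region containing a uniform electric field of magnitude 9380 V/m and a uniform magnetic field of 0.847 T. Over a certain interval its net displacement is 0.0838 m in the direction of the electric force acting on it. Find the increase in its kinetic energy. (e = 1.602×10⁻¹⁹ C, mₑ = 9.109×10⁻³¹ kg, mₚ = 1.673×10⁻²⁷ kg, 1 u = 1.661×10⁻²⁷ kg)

ΔKE ≈ 1.26×10⁻¹⁶ J

The magnetic force is always ⟂ v and does no work; only the electric force changes KE.
ΔKE = F_E · d = |q|E d = (1.602×10⁻¹⁹)(9380)(0.0838) ≈ 1.26×10⁻¹⁶ J.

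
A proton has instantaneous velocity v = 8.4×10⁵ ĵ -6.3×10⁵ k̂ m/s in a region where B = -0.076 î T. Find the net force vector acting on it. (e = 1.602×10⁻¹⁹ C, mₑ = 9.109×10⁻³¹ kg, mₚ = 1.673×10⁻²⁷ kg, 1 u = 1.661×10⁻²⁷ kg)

v×B = (0, 4.79×10⁴, 6.38×10⁴) N/C.
F = q v×B = (1.602×10⁻¹⁹ C)·(0, 4.79×10⁴, 6.38×10⁴) = (0, 7.67×10⁻¹⁵, 1.02×10⁻¹⁴) N.

F ≈ (0, 7.67×10⁻¹⁵, 1.02×10⁻¹⁴) N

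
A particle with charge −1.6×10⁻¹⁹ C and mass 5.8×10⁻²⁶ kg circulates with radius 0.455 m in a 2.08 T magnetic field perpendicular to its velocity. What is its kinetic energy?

KE ≈ 1.98×10⁻¹³ J

v = |q|Br/m, then KE = ½mv² = (qBr)²/(2m).
v = (1.6×10⁻¹⁹)(2.08)(0.455)/5.8×10⁻²⁶ ≈ 2.611×10⁶ m/s.
KE = ½(5.8×10⁻²⁶)(2.611×10⁶)² ≈ 1.98×10⁻¹³ J.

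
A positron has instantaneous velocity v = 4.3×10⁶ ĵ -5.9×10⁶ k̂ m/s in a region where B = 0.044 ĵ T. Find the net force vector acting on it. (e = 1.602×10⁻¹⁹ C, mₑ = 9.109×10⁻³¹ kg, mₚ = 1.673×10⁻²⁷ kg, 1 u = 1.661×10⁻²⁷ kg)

F ≈ (4.16×10⁻¹⁴, 0, 0) N

v×B = (2.60×10⁵, 0, 0) N/C.
F = q v×B = (1.602×10⁻¹⁹ C)·(2.60×10⁵, 0, 0) = (4.16×10⁻¹⁴, 0, 0) N.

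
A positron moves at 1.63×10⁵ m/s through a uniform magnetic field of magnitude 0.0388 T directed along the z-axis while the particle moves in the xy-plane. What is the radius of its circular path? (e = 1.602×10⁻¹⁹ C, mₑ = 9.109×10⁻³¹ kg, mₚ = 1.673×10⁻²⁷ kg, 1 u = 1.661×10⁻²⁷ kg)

The magnetic force provides the centripetal force: |q|vB = mv²/r.
r = mv/(|q|B) = (9.109×10⁻³¹)(1.63×10⁵)/((1.602×10⁻¹⁹)(0.0388)) ≈ 2.39×10⁻⁵ m.

r ≈ 2.39×10⁻⁵ m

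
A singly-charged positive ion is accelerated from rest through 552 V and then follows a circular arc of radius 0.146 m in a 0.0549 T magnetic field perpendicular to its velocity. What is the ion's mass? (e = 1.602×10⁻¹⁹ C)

Combine |q|V = ½mv² and r = mv/(|q|B): eliminate v to get m = qB²r²/(2V).
m = (1.602×10⁻¹⁹)(0.0549)²(0.146)²/(2·552) ≈ 9.32×10⁻²⁷ kg.

m ≈ 9.32×10⁻²⁷ kg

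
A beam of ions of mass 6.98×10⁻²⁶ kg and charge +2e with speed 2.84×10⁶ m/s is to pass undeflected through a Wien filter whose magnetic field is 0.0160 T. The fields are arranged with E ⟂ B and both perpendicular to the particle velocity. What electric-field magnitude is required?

E = 4.54×10⁴ V/m

For straight-line motion qE = qvB, so E = vB.
E = 2.84×10⁶ × 0.0160 = 4.54×10⁴ V/m.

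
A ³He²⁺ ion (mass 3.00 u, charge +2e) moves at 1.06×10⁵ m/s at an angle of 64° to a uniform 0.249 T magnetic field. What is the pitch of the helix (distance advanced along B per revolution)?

v∥ = v cosθ = 1.06×10⁵·cos64° ≈ 4.647×10⁴ m/s.
T = 2πm/(|q|B) = 2π(4.983×10⁻²⁷)/((3.204×10⁻¹⁹)(0.249)) ≈ 3.924×10⁻⁷ s.
pitch = v∥ T = (4.647×10⁴)(3.924×10⁻⁷) ≈ 0.0182 m.

p ≈ 0.0182 m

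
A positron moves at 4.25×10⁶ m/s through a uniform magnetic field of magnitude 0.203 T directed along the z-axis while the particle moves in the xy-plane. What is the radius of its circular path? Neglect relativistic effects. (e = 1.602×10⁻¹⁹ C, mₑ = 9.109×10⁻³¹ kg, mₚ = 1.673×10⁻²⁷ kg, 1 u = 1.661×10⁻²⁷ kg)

r ≈ 1.19×10⁻⁴ m

The magnetic force provides the centripetal force: |q|vB = mv²/r.
r = mv/(|q|B) = (9.109×10⁻³¹)(4.25×10⁶)/((1.602×10⁻¹⁹)(0.203)) ≈ 1.19×10⁻⁴ m.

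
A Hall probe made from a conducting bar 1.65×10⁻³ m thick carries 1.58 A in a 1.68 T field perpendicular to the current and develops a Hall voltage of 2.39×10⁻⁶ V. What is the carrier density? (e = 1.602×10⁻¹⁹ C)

From V_H = IB/(n e t), n = IB/(V_H e t).
n = (1.58)(1.68)/((2.39×10⁻⁶)(1.602×10⁻¹⁹)(1.65×10⁻³)) ≈ 4.20×10²⁷ m⁻³.

n ≈ 4.20×10²⁷ m⁻³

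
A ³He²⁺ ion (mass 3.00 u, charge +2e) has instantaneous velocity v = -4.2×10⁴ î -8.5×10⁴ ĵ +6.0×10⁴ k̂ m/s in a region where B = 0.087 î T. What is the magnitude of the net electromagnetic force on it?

v×B = (0, 5220, 7390) N/C.
F = q v×B = (3.204×10⁻¹⁹ C)·(0, 5220, 7390) = (0, 1.67×10⁻¹⁵, 2.37×10⁻¹⁵) N.
|F| = 2.90×10⁻¹⁵ N.

|F| ≈ 2.90×10⁻¹⁵ N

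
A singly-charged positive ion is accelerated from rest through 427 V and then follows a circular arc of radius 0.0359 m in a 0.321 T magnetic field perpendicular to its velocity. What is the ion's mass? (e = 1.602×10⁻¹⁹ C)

m ≈ 2.49×10⁻²⁶ kg

Combine |q|V = ½mv² and r = mv/(|q|B): eliminate v to get m = qB²r²/(2V).
m = (1.602×10⁻¹⁹)(0.321)²(0.0359)²/(2·427) ≈ 2.49×10⁻²⁶ kg.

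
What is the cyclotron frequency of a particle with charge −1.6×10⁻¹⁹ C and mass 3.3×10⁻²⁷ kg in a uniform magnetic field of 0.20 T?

f = |q|B/(2πm).
f = (1.6×10⁻¹⁹)(0.20)/(2π·3.3×10⁻²⁷) ≈ 1.5×10⁶ Hz.

f ≈ 1.5×10⁶ Hz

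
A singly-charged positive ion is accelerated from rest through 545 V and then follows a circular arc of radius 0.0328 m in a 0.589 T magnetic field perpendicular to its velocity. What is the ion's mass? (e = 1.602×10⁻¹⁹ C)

Combine |q|V = ½mv² and r = mv/(|q|B): eliminate v to get m = qB²r²/(2V).
m = (1.602×10⁻¹⁹)(0.589)²(0.0328)²/(2·545) ≈ 5.49×10⁻²⁶ kg.

m ≈ 5.49×10⁻²⁶ kg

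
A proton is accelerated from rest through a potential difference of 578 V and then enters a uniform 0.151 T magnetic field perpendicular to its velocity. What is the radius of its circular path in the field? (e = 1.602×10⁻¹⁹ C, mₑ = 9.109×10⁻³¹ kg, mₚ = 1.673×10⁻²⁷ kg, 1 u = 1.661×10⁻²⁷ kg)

r ≈ 0.0230 m

Acceleration: |q|V = ½mv² ⇒ v = √(2|q|V/m) = √(2·1.602×10⁻¹⁹·578/1.673×10⁻²⁷) ≈ 3.327×10⁵ m/s.
In the field: r = mv/(|q|B) = (1.673×10⁻²⁷)(3.327×10⁵)/((1.602×10⁻¹⁹)(0.151)) ≈ 0.0230 m.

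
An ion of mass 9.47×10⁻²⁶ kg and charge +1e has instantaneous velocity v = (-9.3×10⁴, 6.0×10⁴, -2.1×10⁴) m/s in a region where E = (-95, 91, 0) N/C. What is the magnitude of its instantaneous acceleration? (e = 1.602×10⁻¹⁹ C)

Only an electric field acts, so F = qE = (1.602×10⁻¹⁹ C)·(-95.0, 91.0, 0) = (-1.52×10⁻¹⁷, 1.46×10⁻¹⁷, 0) N.
|a| = |F|/m = 2.107×10⁻¹⁷/9.47×10⁻²⁶ ≈ 2.23×10⁸ m/s².

|a| ≈ 2.23×10⁸ m/s²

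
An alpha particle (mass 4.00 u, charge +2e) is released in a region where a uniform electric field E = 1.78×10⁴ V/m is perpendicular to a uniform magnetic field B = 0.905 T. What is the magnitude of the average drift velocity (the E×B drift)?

The E×B drift speed is v_d = E/B.
v_d = 1.78×10⁴/0.905 = 1.97×10⁴ m/s.

v_d ≈ 1.97×10⁴ m/s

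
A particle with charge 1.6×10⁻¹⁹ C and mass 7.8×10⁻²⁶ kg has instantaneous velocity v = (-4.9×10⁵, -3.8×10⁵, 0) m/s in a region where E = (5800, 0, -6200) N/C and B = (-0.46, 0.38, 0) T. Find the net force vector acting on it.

F ≈ (9.28×10⁻¹⁶, 0, -5.88×10⁻¹⁴) N

v×B = (0, 0, -3.61×10⁵) N/C.
E + v×B = (5800, 0, -3.67×10⁵) N/C.
F = q(E + v×B) = (1.6×10⁻¹⁹ C)·(5800, 0, -3.67×10⁵) = (9.28×10⁻¹⁶, 0, -5.88×10⁻¹⁴) N.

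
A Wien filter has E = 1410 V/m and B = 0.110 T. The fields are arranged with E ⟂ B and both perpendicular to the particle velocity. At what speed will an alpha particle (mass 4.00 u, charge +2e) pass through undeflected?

Zero net Lorentz force requires |qE| = |q v×B|, i.e. E = vB.
v = E/B = 1410/0.110 = 1.28×10⁴ m/s.
The result is independent of the particle's charge and mass.

v = 1.28×10⁴ m/s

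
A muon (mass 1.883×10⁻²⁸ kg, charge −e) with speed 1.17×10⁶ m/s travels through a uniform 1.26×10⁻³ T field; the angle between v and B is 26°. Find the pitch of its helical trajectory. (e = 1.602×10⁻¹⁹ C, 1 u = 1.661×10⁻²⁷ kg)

p ≈ 6.16 m

v∥ = v cosθ = 1.17×10⁶·cos26° ≈ 1.052×10⁶ m/s.
T = 2πm/(|q|B) = 2π(1.883×10⁻²⁸)/((1.602×10⁻¹⁹)(1.26×10⁻³)) ≈ 5.861×10⁻⁶ s.
pitch = v∥ T = (1.052×10⁶)(5.861×10⁻⁶) ≈ 6.16 m.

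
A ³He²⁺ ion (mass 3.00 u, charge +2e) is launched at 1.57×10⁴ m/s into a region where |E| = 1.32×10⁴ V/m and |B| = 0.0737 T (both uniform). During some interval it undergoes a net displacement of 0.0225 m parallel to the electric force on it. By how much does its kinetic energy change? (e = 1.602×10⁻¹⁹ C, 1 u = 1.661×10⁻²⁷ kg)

The magnetic force is always ⟂ v and does no work; only the electric force changes KE.
ΔKE = F_E · d = |q|E d = (3.204×10⁻¹⁹)(1.32×10⁴)(0.0225) ≈ 9.52×10⁻¹⁷ J.

ΔKE ≈ 9.52×10⁻¹⁷ J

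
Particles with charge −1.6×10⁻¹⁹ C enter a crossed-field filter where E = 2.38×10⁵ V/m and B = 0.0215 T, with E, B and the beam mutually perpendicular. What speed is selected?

v = 1.11×10⁷ m/s

Straight-line motion ⇒ electric and magnetic forces cancel, so E = vB.
v = E/B = 2.38×10⁵/0.0215 = 1.11×10⁷ m/s.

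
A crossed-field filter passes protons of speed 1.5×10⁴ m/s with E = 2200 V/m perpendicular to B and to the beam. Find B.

B = 0.15 T

Balance of forces in the selector: qE = qvB ⇒ B = E/v.
B = 2200/1.5×10⁴ = 0.15 T.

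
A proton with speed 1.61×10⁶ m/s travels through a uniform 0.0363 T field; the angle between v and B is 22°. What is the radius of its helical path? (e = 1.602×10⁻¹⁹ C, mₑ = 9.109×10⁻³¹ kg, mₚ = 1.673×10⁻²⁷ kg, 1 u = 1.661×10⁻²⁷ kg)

r ≈ 0.174 m

v⊥ = v sinθ = 1.61×10⁶·sin22° ≈ 6.031×10⁵ m/s.
r = m v⊥/(|q|B) = (1.673×10⁻²⁷)(6.031×10⁵)/((1.602×10⁻¹⁹)(0.0363)) ≈ 0.174 m.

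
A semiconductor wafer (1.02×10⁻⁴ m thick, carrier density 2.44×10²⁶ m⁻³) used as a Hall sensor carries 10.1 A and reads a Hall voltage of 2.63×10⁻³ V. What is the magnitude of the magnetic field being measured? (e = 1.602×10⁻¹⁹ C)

From V_H = IB/(n e t), B = V_H n e t / I.
B = (2.63×10⁻³)(2.44×10²⁶)(1.602×10⁻¹⁹)(1.02×10⁻⁴)/10.1 ≈ 1.04 T.

B ≈ 1.04 T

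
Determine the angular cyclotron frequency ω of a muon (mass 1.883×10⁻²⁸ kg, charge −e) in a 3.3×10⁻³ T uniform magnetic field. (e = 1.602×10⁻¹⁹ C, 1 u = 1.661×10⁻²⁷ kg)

ω = |q|B/m.
ω = (1.602×10⁻¹⁹)(3.3×10⁻³)/1.883×10⁻²⁸ ≈ 2.8×10⁶ rad/s.

ω ≈ 2.8×10⁶ rad/s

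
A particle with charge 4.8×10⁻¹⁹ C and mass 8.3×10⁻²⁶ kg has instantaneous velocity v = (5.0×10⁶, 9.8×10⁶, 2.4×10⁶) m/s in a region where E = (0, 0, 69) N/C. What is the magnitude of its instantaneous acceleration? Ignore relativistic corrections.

|a| ≈ 3.99×10⁸ m/s²

Only an electric field acts, so F = qE = (4.8×10⁻¹⁹ C)·(0, 0, 69.0) = (0, 0, 3.31×10⁻¹⁷) N.
|a| = |F|/m = 3.312×10⁻¹⁷/8.3×10⁻²⁶ ≈ 3.99×10⁸ m/s².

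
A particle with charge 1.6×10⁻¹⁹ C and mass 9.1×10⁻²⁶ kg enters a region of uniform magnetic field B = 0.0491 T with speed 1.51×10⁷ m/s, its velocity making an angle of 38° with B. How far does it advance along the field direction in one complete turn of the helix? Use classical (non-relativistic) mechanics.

v∥ = v cosθ = 1.51×10⁷·cos38° ≈ 1.190×10⁷ m/s.
T = 2πm/(|q|B) = 2π(9.1×10⁻²⁶)/((1.6×10⁻¹⁹)(0.0491)) ≈ 7.278×10⁻⁵ s.
pitch = v∥ T = (1.190×10⁷)(7.278×10⁻⁵) ≈ 866 m.

p ≈ 866 m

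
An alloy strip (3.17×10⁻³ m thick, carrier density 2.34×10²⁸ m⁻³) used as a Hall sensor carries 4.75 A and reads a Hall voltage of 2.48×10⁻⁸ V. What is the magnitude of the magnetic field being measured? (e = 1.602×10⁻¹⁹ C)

B ≈ 0.0620 T

From V_H = IB/(n e t), B = V_H n e t / I.
B = (2.48×10⁻⁸)(2.34×10²⁸)(1.602×10⁻¹⁹)(3.17×10⁻³)/4.75 ≈ 0.0620 T.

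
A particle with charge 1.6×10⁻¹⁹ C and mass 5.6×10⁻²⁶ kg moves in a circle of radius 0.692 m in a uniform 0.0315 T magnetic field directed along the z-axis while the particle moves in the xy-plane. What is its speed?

From |q|vB = mv²/r, v = |q|Br/m.
v = (1.6×10⁻¹⁹)(0.0315)(0.692)/5.6×10⁻²⁶ ≈ 6.23×10⁴ m/s.

v ≈ 6.23×10⁴ m/s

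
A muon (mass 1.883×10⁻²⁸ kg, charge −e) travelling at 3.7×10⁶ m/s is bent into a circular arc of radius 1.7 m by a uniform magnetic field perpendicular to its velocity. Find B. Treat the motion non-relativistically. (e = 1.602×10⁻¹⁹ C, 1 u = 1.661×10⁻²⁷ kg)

From |q|vB = mv²/r, B = mv/(|q|r).
B = (1.883×10⁻²⁸)(3.7×10⁶)/((1.602×10⁻¹⁹)(1.7)) ≈ 2.6×10⁻³ T.

B ≈ 2.6×10⁻³ T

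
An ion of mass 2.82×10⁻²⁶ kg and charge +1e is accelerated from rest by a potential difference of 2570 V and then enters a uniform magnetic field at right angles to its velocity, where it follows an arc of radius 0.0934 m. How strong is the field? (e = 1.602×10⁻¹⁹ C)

v = √(2|q|V/m) = √(2·1.602×10⁻¹⁹·2570/2.82×10⁻²⁶) ≈ 1.709×10⁵ m/s.
B = mv/(|q|r) = (2.82×10⁻²⁶)(1.709×10⁵)/((1.602×10⁻¹⁹)(0.0934)) ≈ 0.322 T.

B ≈ 0.322 T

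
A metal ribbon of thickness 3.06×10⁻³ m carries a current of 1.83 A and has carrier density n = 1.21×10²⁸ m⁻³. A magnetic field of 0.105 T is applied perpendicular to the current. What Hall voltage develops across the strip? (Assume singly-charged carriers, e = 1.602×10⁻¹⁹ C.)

V_H ≈ 3.24×10⁻⁸ V

V_H = IB/(n e t).
V_H = (1.83)(0.105)/((1.21×10²⁸)(1.602×10⁻¹⁹)(3.06×10⁻³)) ≈ 3.24×10⁻⁸ V.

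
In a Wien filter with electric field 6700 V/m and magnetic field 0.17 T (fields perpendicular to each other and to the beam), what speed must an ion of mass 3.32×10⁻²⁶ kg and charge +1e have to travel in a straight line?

v = 3.9×10⁴ m/s

Straight-line motion ⇒ electric and magnetic forces cancel, so E = vB.
v = E/B = 6700/0.17 = 3.9×10⁴ m/s.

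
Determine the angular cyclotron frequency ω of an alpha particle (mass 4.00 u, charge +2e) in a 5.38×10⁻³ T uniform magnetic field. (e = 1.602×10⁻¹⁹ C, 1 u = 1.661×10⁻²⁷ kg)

ω = |q|B/m.
ω = (3.204×10⁻¹⁹)(5.38×10⁻³)/6.644×10⁻²⁷ ≈ 2.59×10⁵ rad/s.

ω ≈ 2.59×10⁵ rad/s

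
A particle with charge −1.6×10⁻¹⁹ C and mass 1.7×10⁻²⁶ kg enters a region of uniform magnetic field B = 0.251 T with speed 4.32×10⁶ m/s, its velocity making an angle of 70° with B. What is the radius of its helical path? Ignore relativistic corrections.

r ≈ 1.72 m

v⊥ = v sinθ = 4.32×10⁶·sin70° ≈ 4.059×10⁶ m/s.
r = m v⊥/(|q|B) = (1.7×10⁻²⁶)(4.059×10⁶)/((1.6×10⁻¹⁹)(0.251)) ≈ 1.72 m.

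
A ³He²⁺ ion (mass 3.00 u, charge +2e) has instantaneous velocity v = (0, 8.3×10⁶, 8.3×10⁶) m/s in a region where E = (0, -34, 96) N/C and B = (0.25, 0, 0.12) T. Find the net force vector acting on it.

F ≈ (3.19×10⁻¹³, 6.65×10⁻¹³, -6.65×10⁻¹³) N

v×B = (9.96×10⁵, 2.08×10⁶, -2.08×10⁶) N/C.
E + v×B = (9.96×10⁵, 2.07×10⁶, -2.07×10⁶) N/C.
F = q(E + v×B) = (3.204×10⁻¹⁹ C)·(9.96×10⁵, 2.07×10⁶, -2.07×10⁶) = (3.19×10⁻¹³, 6.65×10⁻¹³, -6.65×10⁻¹³) N.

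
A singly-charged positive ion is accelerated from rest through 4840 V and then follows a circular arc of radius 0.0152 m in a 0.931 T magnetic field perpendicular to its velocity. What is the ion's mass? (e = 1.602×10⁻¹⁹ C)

m ≈ 3.31×10⁻²⁷ kg

Combine |q|V = ½mv² and r = mv/(|q|B): eliminate v to get m = qB²r²/(2V).
m = (1.602×10⁻¹⁹)(0.931)²(0.0152)²/(2·4840) ≈ 3.31×10⁻²⁷ kg.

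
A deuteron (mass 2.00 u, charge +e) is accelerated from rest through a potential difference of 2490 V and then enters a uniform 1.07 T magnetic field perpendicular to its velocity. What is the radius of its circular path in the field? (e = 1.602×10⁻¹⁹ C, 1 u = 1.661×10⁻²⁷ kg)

r ≈ 9.50×10⁻³ m

Acceleration: |q|V = ½mv² ⇒ v = √(2|q|V/m) = √(2·1.602×10⁻¹⁹·2490/3.322×10⁻²⁷) ≈ 4.901×10⁵ m/s.
In the field: r = mv/(|q|B) = (3.322×10⁻²⁷)(4.901×10⁵)/((1.602×10⁻¹⁹)(1.07)) ≈ 9.50×10⁻³ m.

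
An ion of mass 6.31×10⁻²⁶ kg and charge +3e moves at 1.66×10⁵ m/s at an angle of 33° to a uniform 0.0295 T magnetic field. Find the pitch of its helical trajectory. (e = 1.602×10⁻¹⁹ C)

v∥ = v cosθ = 1.66×10⁵·cos33° ≈ 1.392×10⁵ m/s.
T = 2πm/(|q|B) = 2π(6.31×10⁻²⁶)/((4.806×10⁻¹⁹)(0.0295)) ≈ 2.796×10⁻⁵ s.
pitch = v∥ T = (1.392×10⁵)(2.796×10⁻⁵) ≈ 3.89 m.

p ≈ 3.89 m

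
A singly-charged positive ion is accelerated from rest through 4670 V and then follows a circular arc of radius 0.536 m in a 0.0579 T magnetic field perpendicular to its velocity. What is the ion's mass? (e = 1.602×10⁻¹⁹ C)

m ≈ 1.65×10⁻²⁶ kg

Combine |q|V = ½mv² and r = mv/(|q|B): eliminate v to get m = qB²r²/(2V).
m = (1.602×10⁻¹⁹)(0.0579)²(0.536)²/(2·4670) ≈ 1.65×10⁻²⁶ kg.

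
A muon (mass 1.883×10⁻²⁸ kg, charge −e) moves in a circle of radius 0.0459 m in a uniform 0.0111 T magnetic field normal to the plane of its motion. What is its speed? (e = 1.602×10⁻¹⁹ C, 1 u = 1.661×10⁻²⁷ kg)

From |q|vB = mv²/r, v = |q|Br/m.
v = (1.602×10⁻¹⁹)(0.0111)(0.0459)/1.883×10⁻²⁸ ≈ 4.33×10⁵ m/s.

v ≈ 4.33×10⁵ m/s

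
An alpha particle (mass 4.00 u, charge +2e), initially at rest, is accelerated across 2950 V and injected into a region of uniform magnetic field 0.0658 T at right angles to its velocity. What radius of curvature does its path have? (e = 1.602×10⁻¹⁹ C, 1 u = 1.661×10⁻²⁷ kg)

r ≈ 0.168 m

Acceleration: |q|V = ½mv² ⇒ v = √(2|q|V/m) = √(2·3.204×10⁻¹⁹·2950/6.644×10⁻²⁷) ≈ 5.334×10⁵ m/s.
In the field: r = mv/(|q|B) = (6.644×10⁻²⁷)(5.334×10⁵)/((3.204×10⁻¹⁹)(0.0658)) ≈ 0.168 m.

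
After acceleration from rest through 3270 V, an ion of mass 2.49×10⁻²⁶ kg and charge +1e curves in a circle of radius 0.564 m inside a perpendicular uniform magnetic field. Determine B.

v = √(2|q|V/m) = √(2·1.602×10⁻¹⁹·3270/2.49×10⁻²⁶) ≈ 2.051×10⁵ m/s.
B = mv/(|q|r) = (2.49×10⁻²⁶)(2.051×10⁵)/((1.602×10⁻¹⁹)(0.564)) ≈ 0.0565 T.

B ≈ 0.0565 T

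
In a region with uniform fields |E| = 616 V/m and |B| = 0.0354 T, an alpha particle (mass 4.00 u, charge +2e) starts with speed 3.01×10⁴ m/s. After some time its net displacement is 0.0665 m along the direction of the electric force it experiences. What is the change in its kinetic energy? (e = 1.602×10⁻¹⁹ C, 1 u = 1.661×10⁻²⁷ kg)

The magnetic force is always ⟂ v and does no work; only the electric force changes KE.
ΔKE = F_E · d = |q|E d = (3.204×10⁻¹⁹)(616)(0.0665) ≈ 1.31×10⁻¹⁷ J.

ΔKE ≈ 1.31×10⁻¹⁷ J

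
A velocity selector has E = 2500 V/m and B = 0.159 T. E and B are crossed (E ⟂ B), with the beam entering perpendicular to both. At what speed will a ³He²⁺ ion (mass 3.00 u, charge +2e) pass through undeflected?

v = 1.57×10⁴ m/s

Zero net Lorentz force requires |qE| = |q v×B|, i.e. E = vB.
v = E/B = 2500/0.159 = 1.57×10⁴ m/s.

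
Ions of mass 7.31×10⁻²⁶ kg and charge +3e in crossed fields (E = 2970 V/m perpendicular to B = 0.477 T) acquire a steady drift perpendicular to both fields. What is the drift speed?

The E×B drift speed is v_d = E/B.
v_d = 2970/0.477 = 6230 m/s.

v_d ≈ 6230 m/s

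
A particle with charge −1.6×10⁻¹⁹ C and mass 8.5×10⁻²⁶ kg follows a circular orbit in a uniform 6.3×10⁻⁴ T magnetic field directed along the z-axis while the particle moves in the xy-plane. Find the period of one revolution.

The cyclotron period depends only on m, q, B: T = 2πm/(|q|B).
T = 2π(8.5×10⁻²⁶)/((1.6×10⁻¹⁹)(6.3×10⁻⁴)) ≈ 5.3×10⁻³ s.

T ≈ 5.3×10⁻³ s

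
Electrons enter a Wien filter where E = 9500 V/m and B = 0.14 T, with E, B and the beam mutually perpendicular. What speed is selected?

For undeflected motion the electric and magnetic forces balance: qE = qvB.
v = E/B = 9500/0.14 = 6.8×10⁴ m/s.

v = 6.8×10⁴ m/s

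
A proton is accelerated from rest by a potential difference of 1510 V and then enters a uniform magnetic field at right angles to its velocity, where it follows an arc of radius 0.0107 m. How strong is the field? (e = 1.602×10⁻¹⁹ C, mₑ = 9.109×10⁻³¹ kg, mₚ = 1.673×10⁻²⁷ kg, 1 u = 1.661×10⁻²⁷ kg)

B ≈ 0.525 T

v = √(2|q|V/m) = √(2·1.602×10⁻¹⁹·1510/1.673×10⁻²⁷) ≈ 5.378×10⁵ m/s.
B = mv/(|q|r) = (1.673×10⁻²⁷)(5.378×10⁵)/((1.602×10⁻¹⁹)(0.0107)) ≈ 0.525 T.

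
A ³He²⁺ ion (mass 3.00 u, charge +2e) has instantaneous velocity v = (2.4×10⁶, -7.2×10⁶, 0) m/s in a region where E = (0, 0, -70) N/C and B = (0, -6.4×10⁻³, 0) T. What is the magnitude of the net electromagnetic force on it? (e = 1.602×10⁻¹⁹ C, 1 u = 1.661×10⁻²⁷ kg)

v×B = (0, 0, -1.54×10⁴) N/C.
E + v×B = (0, 0, -1.54×10⁴) N/C.
F = q(E + v×B) = (3.204×10⁻¹⁹ C)·(0, 0, -1.54×10⁴) = (0, 0, -4.94×10⁻¹⁵) N.
|F| = 4.94×10⁻¹⁵ N.

|F| ≈ 4.94×10⁻¹⁵ N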